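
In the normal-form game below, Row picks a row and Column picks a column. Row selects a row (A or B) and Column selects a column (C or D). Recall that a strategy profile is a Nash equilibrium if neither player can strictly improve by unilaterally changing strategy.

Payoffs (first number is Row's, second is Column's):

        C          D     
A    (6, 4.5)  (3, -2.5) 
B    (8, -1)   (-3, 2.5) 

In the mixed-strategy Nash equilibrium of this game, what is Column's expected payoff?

5/6

First find x, the probability Row plays A, from Column's indifference between C and D: 4.5x − (1−x) = −2.5x + 2.5(1−x), giving x = 1/3.
Since Column is indifferent in equilibrium, Column's expected payoff equals the payoff from either column against (1/3, 2/3). Using C: 4.5(1/3) − (2/3) = 5/6.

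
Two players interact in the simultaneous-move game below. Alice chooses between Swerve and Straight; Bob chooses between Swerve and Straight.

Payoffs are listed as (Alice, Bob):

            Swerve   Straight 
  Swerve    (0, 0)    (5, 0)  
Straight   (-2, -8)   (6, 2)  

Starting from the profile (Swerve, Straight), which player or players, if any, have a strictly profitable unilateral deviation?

Alice at (Swerve, Straight) earns 5; deviating to Straight yields 6 — a strict improvement.
Bob earns 0; deviating to Swerve yields 0 — not better.
Only Alice has a strictly profitable deviation.

Alice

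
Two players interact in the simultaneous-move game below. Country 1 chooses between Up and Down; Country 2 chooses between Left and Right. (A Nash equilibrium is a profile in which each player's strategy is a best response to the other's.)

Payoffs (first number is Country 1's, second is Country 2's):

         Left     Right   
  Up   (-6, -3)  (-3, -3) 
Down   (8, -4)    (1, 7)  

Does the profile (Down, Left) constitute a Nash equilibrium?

At (Down, Left), Country 1 earns 8; switching to Up would give -6, so Country 1 has no profitable deviation.
Country 2 earns -4; switching to Right would give 7, so Country 2 would deviate.
Since at least one player can profitably deviate, this is not a Nash equilibrium.

No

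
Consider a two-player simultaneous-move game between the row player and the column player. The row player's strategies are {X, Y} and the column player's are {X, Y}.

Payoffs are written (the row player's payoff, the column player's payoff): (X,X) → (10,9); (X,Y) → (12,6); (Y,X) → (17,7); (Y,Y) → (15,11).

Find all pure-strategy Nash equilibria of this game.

(Y, Y)

(X, X): the row player prefers Y (17 > 10) — not an equilibrium.
(X, Y): the row player prefers Y (15 > 12); the column player prefers X (9 > 6) — not an equilibrium.
(Y, X): the column player prefers Y (11 > 7) — not an equilibrium.
(Y, Y): the row player gets 15 ≥ 12 from X, and the column player gets 11 ≥ 7 from X — Nash equilibrium.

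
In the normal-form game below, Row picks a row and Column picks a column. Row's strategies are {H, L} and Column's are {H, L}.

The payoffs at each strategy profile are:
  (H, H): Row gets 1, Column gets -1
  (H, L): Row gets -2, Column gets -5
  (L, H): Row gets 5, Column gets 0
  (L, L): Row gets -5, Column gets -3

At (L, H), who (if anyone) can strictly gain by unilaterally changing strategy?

Row at (L, H) earns 5; deviating to H yields 1 — not better.
Column earns 0; deviating to L yields -3 — not better.
Neither player can strictly improve; the profile is a Nash equilibrium.

Neither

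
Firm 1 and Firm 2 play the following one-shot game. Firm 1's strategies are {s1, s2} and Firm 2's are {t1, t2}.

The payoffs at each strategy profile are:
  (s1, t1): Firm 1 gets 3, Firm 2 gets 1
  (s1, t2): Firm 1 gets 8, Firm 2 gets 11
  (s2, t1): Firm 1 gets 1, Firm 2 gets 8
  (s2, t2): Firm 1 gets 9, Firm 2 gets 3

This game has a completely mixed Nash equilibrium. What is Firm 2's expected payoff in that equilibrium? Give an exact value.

17/3

First find x, the probability Firm 1 plays s1, from Firm 2's indifference between t1 and t2: x + 8(1−x) = 11x + 3(1−x), giving x = 1/3.
Since Firm 2 is indifferent in equilibrium, Firm 2's expected payoff equals the payoff from either column against (1/3, 2/3). Using t1: (1/3) + 8(2/3) = 17/3.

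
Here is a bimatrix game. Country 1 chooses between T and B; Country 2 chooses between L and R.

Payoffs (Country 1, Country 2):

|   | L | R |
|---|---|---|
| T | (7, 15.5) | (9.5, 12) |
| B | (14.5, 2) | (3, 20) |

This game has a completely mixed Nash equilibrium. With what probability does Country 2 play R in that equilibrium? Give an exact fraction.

15/28

Let y be the probability that Country 2 plays L. In a completely mixed equilibrium, Country 1 must be indifferent between T and B.
Country 1's expected payoff from T is 7y + 9.5(1−y); from B it is 14.5y + 3(1−y).
Setting these equal: −2.5y + 9.5 = 11.5y + 3, so y = 13/28.
Therefore Country 2 plays R with probability 1 − 13/28 = 15/28.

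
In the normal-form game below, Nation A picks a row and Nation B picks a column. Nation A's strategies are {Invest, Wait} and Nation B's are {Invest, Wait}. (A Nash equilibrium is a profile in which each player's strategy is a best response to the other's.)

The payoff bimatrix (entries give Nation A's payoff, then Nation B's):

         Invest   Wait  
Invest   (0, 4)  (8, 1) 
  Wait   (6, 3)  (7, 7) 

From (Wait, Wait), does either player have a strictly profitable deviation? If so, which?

Nation A at (Wait, Wait) earns 7; deviating to Invest yields 8 — a strict improvement.
Nation B earns 7; deviating to Invest yields 3 — not better.
Only Nation A has a strictly profitable deviation.

Nation A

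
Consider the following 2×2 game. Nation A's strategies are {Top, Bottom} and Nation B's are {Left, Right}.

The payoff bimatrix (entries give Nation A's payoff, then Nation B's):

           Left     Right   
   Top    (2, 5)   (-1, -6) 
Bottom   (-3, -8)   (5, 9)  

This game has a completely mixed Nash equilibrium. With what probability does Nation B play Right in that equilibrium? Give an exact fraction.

Let q be the probability that Nation B plays Left. In a completely mixed equilibrium, Nation A must be indifferent between Top and Bottom.
Nation A's expected payoff from Top is 2q − (1−q); from Bottom it is −3q + 5(1−q).
Setting these equal: 3q − 1 = −8q + 5, so q = 6/11.
Therefore Nation B plays Right with probability 1 − 6/11 = 5/11.

5/11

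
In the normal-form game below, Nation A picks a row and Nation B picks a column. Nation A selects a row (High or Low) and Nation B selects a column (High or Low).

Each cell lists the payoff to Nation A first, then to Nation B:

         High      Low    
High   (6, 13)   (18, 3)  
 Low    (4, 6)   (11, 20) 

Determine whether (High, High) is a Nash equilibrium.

Yes

At (High, High), Nation A earns 6; switching to Low would give 4, so Nation A has no profitable deviation.
Nation B earns 13; switching to Low would give 3, so Nation B has no profitable deviation.
Neither player can gain by a unilateral deviation, so this profile is a Nash equilibrium.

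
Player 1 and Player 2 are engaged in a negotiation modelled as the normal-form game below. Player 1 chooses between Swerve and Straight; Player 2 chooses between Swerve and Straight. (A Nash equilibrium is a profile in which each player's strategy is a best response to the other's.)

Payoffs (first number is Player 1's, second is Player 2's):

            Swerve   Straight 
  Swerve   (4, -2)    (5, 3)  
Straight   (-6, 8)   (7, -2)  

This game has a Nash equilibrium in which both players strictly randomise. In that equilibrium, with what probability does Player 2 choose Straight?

Let q be the probability that Player 2 plays Swerve. In a completely mixed equilibrium, Player 1 must be indifferent between Swerve and Straight.
Player 1's expected payoff from Swerve is 4q + 5(1−q); from Straight it is −6q + 7(1−q).
Setting these equal: −q + 5 = −13q + 7, so q = 1/6.
Therefore Player 2 plays Straight with probability 1 − 1/6 = 5/6.

5/6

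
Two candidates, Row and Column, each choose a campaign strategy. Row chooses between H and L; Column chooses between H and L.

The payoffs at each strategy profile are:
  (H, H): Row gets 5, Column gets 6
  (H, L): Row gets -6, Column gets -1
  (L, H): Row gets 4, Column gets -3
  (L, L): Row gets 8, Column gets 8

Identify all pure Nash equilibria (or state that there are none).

(H, H) and (L, L)

(H, H): Row gets 5 ≥ 4 from L, and Column gets 6 ≥ -1 from L — Nash equilibrium.
(H, L): Row prefers L (8 > -6); Column prefers H (6 > -1) — not an equilibrium.
(L, H): Row prefers H (5 > 4); Column prefers L (8 > -3) — not an equilibrium.
(L, L): Row gets 8 ≥ -6 from H, and Column gets 8 ≥ -3 from H — Nash equilibrium.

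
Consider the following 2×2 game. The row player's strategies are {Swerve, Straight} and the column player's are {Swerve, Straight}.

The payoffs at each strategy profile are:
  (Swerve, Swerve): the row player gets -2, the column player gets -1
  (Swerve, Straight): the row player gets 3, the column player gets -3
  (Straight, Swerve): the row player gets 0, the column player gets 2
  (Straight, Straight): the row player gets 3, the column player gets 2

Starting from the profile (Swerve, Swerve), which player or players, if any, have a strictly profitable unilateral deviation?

The row player at (Swerve, Swerve) earns -2; deviating to Straight yields 0 — a strict improvement.
The column player earns -1; deviating to Straight yields -3 — not better.
Only the row player has a strictly profitable deviation.

The row player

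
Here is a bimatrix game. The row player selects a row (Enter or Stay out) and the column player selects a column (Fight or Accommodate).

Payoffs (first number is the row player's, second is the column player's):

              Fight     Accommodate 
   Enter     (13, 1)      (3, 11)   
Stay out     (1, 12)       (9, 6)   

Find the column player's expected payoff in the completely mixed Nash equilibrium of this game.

63/8

First find x, the probability the row player plays Enter, from the column player's indifference between Fight and Accommodate: x + 12(1−x) = 11x + 6(1−x), giving x = 3/8.
Since the column player is indifferent in equilibrium, the column player's expected payoff equals the payoff from either column against (3/8, 5/8). Using Fight: (3/8) + 12(5/8) = 63/8.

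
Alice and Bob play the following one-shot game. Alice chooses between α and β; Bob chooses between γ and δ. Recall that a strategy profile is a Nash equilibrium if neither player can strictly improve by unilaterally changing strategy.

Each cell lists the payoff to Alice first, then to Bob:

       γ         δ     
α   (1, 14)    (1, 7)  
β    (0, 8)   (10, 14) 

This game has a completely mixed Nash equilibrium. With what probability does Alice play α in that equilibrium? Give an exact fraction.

Let r be the probability that Alice plays α. In a completely mixed equilibrium, Bob must be indifferent between γ and δ.
Bob's expected payoff from γ is 14r + 8(1−r); from δ it is 7r + 14(1−r).
Setting these equal: 6r + 8 = −7r + 14, so r = 6/13.

6/13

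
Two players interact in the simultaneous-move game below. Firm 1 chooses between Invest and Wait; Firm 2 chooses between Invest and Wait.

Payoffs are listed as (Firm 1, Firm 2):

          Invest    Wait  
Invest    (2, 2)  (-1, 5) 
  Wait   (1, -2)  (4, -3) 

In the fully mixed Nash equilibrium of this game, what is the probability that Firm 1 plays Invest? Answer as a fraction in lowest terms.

Let r be the probability that Firm 1 plays Invest. In a completely mixed equilibrium, Firm 2 must be indifferent between Invest and Wait.
Firm 2's expected payoff from Invest is 2r − 2(1−r); from Wait it is 5r − 3(1−r).
Setting these equal: 4r − 2 = 8r − 3, so r = 1/4.

1/4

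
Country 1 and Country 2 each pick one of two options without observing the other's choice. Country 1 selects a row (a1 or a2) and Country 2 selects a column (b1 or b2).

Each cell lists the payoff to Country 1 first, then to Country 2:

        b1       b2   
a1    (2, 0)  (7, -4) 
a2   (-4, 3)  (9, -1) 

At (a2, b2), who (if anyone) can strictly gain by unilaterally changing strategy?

Country 1 at (a2, b2) earns 9; deviating to a1 yields 7 — not better.
Country 2 earns -1; deviating to b1 yields 3 — a strict improvement.
Only Country 2 has a strictly profitable deviation.

Country 2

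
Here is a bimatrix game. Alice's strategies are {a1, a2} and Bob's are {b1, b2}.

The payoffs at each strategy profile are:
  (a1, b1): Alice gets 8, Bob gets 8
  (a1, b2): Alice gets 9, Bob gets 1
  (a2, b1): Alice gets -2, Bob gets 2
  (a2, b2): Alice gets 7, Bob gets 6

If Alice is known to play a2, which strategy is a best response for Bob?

b2

Against a2, Bob earns 2 from b1 and 6 from b2.
So b2 is the best response.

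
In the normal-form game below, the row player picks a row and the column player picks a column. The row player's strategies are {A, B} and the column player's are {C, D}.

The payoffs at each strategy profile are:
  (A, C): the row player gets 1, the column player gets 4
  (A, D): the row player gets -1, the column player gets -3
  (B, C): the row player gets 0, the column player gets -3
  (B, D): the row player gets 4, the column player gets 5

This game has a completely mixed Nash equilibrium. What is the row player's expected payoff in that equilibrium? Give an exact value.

First find q, the probability the column player plays C, from the row player's indifference between A and B: q − (1−q) = 4(1−q), giving q = 5/6.
Since the row player is indifferent in equilibrium, the row player's expected payoff equals the payoff from either row against (5/6, 1/6). Using A: (5/6) − (1/6) = 2/3.

2/3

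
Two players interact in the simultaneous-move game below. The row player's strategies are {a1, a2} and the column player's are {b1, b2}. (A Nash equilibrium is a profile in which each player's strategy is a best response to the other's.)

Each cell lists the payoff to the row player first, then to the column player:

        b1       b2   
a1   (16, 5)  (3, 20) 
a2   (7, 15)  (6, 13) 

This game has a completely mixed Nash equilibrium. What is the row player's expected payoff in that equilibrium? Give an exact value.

First find y, the probability the column player plays b1, from the row player's indifference between a1 and a2: 16y + 3(1−y) = 7y + 6(1−y), giving y = 1/4.
Since the row player is indifferent in equilibrium, the row player's expected payoff equals the payoff from either row against (1/4, 3/4). Using a1: 16(1/4) + 3(3/4) = 25/4.

25/4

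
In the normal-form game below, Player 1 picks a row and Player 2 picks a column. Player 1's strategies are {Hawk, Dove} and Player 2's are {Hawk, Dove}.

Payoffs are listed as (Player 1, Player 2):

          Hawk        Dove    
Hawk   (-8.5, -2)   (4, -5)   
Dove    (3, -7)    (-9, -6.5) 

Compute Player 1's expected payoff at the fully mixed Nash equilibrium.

-129/49

First find y, the probability Player 2 plays Hawk, from Player 1's indifference between Hawk and Dove: −8.5y + 4(1−y) = 3y − 9(1−y), giving y = 26/49.
Since Player 1 is indifferent in equilibrium, Player 1's expected payoff equals the payoff from either row against (26/49, 23/49). Using Hawk: −8.5(26/49) + 4(23/49) = -129/49.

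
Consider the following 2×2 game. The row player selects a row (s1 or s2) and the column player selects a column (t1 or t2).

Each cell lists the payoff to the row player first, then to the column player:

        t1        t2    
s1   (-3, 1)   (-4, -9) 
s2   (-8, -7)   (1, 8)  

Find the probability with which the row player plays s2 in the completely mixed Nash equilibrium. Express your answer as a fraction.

Let r be the probability that the row player plays s1. In a completely mixed equilibrium, the column player must be indifferent between t1 and t2.
The column player's expected payoff from t1 is r − 7(1−r); from t2 it is −9r + 8(1−r).
Setting these equal: 8r − 7 = −17r + 8, so r = 3/5.
Therefore the row player plays s2 with probability 1 − 3/5 = 2/5.

2/5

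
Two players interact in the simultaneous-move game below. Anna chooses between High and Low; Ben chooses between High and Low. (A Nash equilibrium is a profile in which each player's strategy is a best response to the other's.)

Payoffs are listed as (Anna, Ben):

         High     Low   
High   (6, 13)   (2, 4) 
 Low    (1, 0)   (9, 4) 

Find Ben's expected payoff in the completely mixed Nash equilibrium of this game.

First find x, the probability Anna plays High, from Ben's indifference between High and Low: 13x = 4x + 4(1−x), giving x = 4/13.
Since Ben is indifferent in equilibrium, Ben's expected payoff equals the payoff from either column against (4/13, 9/13). Using High: 13(4/13) = 4.

4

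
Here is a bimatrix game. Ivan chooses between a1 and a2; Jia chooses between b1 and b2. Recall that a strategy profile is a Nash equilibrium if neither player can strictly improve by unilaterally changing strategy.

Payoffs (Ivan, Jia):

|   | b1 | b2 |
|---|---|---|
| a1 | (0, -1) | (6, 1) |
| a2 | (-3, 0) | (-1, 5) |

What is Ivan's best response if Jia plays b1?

a1

Against b1, Ivan earns 0 from a1 and -3 from a2.
So a1 is the best response.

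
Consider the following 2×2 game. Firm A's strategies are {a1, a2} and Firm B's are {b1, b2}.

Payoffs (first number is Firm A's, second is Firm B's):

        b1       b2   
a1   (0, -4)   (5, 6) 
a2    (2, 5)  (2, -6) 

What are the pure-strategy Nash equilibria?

(a1, b1): Firm A prefers a2 (2 > 0); Firm B prefers b2 (6 > -4) — not an equilibrium.
(a1, b2): Firm A gets 5 ≥ 2 from a2, and Firm B gets 6 ≥ -4 from b1 — Nash equilibrium.
(a2, b1): Firm A gets 2 ≥ 0 from a1, and Firm B gets 5 ≥ -6 from b2 — Nash equilibrium.
(a2, b2): Firm A prefers a1 (5 > 2); Firm B prefers b1 (5 > -6) — not an equilibrium.

(a1, b2) and (a2, b1)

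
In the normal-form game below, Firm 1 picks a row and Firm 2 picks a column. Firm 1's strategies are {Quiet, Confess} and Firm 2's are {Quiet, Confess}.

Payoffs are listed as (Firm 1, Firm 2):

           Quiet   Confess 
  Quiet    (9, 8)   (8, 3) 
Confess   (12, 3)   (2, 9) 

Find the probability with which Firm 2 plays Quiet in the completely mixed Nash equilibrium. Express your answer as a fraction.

Let y be the probability that Firm 2 plays Quiet. In a completely mixed equilibrium, Firm 1 must be indifferent between Quiet and Confess.
Firm 1's expected payoff from Quiet is 9y + 8(1−y); from Confess it is 12y + 2(1−y).
Setting these equal: y + 8 = 10y + 2, so y = 2/3.

2/3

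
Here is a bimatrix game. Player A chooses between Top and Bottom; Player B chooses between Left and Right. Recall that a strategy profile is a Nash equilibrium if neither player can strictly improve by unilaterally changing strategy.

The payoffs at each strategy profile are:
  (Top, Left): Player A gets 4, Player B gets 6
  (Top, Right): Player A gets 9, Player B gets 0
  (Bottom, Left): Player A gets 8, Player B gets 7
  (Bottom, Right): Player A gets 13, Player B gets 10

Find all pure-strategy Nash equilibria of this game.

(Bottom, Right)

(Top, Left): Player A prefers Bottom (8 > 4) — not an equilibrium.
(Top, Right): Player A prefers Bottom (13 > 9); Player B prefers Left (6 > 0) — not an equilibrium.
(Bottom, Left): Player B prefers Right (10 > 7) — not an equilibrium.
(Bottom, Right): Player A gets 13 ≥ 9 from Top, and Player B gets 10 ≥ 7 from Left — Nash equilibrium.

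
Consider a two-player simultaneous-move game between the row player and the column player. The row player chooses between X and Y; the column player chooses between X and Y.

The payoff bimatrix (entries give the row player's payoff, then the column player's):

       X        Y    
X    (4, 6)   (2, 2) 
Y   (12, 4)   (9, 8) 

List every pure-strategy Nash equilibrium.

(Y, Y)

(X, X): the row player prefers Y (12 > 4) — not an equilibrium.
(X, Y): the row player prefers Y (9 > 2); the column player prefers X (6 > 2) — not an equilibrium.
(Y, X): the column player prefers Y (8 > 4) — not an equilibrium.
(Y, Y): the row player gets 9 ≥ 2 from X, and the column player gets 8 ≥ 4 from X — Nash equilibrium.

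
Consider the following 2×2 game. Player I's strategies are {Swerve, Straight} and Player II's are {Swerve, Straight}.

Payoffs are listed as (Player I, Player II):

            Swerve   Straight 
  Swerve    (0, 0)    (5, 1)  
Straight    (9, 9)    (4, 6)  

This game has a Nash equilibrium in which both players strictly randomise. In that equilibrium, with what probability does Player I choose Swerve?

3/4

Let x be the probability that Player I plays Swerve. In a completely mixed equilibrium, Player II must be indifferent between Swerve and Straight.
Player II's expected payoff from Swerve is 9(1−x); from Straight it is x + 6(1−x).
Setting these equal: −9x + 9 = −5x + 6, so x = 3/4.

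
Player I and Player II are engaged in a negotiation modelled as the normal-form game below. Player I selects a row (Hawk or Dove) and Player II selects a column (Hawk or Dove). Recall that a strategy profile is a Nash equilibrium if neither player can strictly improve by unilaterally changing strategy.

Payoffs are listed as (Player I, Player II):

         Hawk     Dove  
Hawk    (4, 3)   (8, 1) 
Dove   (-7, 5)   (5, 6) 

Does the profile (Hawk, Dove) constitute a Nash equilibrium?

No

At (Hawk, Dove), Player I earns 8; switching to Dove would give 5, so Player I has no profitable deviation.
Player II earns 1; switching to Hawk would give 3, so Player II would deviate.
Since at least one player can profitably deviate, this is not a Nash equilibrium.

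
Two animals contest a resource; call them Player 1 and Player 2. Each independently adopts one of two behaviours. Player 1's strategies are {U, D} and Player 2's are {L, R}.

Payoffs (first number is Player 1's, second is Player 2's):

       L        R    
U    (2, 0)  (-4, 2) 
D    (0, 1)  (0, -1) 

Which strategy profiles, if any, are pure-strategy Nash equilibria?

none

(U, L): Player 2 prefers R (2 > 0) — not an equilibrium.
(U, R): Player 1 prefers D (0 > -4) — not an equilibrium.
(D, L): Player 1 prefers U (2 > 0) — not an equilibrium.
(D, R): Player 2 prefers L (1 > -1) — not an equilibrium.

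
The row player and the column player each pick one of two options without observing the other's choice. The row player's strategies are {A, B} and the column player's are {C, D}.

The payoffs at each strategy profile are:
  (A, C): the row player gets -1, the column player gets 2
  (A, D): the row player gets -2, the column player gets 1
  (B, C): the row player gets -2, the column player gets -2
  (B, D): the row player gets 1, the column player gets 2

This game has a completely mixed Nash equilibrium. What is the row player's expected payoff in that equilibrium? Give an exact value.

First find q, the probability the column player plays C, from the row player's indifference between A and B: −q − 2(1−q) = −2q + (1−q), giving q = 3/4.
Since the row player is indifferent in equilibrium, the row player's expected payoff equals the payoff from either row against (3/4, 1/4). Using A: −(3/4) − 2(1/4) = -5/4.

-5/4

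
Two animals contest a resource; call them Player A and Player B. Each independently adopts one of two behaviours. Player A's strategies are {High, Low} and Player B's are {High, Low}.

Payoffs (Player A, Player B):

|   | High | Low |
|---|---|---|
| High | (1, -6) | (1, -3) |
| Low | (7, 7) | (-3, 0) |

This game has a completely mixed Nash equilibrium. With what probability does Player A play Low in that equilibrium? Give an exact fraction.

3/10

Let p be the probability that Player A plays High. In a completely mixed equilibrium, Player B must be indifferent between High and Low.
Player B's expected payoff from High is −6p + 7(1−p); from Low it is −3p.
Setting these equal: −13p + 7 = −3p, so p = 7/10.
Therefore Player A plays Low with probability 1 − 7/10 = 3/10.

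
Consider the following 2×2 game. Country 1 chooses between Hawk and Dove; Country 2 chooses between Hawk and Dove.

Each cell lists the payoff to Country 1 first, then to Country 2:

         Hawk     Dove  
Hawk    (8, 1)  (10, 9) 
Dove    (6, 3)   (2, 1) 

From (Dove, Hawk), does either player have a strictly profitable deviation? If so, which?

Country 1

Country 1 at (Dove, Hawk) earns 6; deviating to Hawk yields 8 — a strict improvement.
Country 2 earns 3; deviating to Dove yields 1 — not better.
Only Country 1 has a strictly profitable deviation.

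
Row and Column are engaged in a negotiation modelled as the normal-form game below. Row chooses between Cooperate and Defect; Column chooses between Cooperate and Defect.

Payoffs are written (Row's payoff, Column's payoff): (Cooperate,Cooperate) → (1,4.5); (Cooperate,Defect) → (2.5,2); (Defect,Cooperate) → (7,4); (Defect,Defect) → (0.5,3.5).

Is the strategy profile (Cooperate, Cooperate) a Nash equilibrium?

At (Cooperate, Cooperate), Row earns 1; switching to Defect would give 7, so Row would deviate.
Column earns 4.5; switching to Defect would give 2, so Column has no profitable deviation.
Since at least one player can profitably deviate, this is not a Nash equilibrium.

No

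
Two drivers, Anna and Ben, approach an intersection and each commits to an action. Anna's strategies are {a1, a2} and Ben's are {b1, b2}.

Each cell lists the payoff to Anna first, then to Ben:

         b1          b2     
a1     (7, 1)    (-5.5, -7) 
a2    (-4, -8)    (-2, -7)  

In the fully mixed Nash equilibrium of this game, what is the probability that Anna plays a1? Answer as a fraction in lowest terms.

1/9

Let p be the probability that Anna plays a1. In a completely mixed equilibrium, Ben must be indifferent between b1 and b2.
Ben's expected payoff from b1 is p − 8(1−p); from b2 it is −7p − 7(1−p).
Setting these equal: 9p − 8 = -7, so p = 1/9.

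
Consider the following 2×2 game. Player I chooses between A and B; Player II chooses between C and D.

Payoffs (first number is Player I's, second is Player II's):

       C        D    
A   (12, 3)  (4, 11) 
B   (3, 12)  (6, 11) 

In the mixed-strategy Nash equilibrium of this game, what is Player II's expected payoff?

First find p, the probability Player I plays A, from Player II's indifference between C and D: 3p + 12(1−p) = 11p + 11(1−p), giving p = 1/9.
Since Player II is indifferent in equilibrium, Player II's expected payoff equals the payoff from either column against (1/9, 8/9). Using C: 3(1/9) + 12(8/9) = 11.

11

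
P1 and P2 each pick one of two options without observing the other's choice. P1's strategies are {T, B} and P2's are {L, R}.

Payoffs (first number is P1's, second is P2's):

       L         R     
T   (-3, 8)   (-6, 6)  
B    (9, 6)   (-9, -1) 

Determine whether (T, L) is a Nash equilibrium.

At (T, L), P1 earns -3; switching to B would give 9, so P1 would deviate.
P2 earns 8; switching to R would give 6, so P2 has no profitable deviation.
Since at least one player can profitably deviate, this is not a Nash equilibrium.

No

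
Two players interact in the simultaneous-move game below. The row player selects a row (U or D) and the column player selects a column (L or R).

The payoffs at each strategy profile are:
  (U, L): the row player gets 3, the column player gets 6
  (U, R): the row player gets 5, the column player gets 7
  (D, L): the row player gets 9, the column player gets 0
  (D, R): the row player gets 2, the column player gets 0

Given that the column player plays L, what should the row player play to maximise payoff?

D

Against L, the row player earns 3 from U and 9 from D.
So D is the best response.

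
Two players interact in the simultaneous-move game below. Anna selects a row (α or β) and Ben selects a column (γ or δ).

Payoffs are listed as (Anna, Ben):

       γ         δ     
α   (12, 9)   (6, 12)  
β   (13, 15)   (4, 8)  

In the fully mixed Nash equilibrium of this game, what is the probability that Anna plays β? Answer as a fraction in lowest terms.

3/10

Let p be the probability that Anna plays α. In a completely mixed equilibrium, Ben must be indifferent between γ and δ.
Ben's expected payoff from γ is 9p + 15(1−p); from δ it is 12p + 8(1−p).
Setting these equal: −6p + 15 = 4p + 8, so p = 7/10.
Therefore Anna plays β with probability 1 − 7/10 = 3/10.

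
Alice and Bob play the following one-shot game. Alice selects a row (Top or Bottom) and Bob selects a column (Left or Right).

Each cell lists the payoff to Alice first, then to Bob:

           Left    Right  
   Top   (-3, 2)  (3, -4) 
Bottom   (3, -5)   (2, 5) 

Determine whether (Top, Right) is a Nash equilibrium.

No

At (Top, Right), Alice earns 3; switching to Bottom would give 2, so Alice has no profitable deviation.
Bob earns -4; switching to Left would give 2, so Bob would deviate.
Since at least one player can profitably deviate, this is not a Nash equilibrium.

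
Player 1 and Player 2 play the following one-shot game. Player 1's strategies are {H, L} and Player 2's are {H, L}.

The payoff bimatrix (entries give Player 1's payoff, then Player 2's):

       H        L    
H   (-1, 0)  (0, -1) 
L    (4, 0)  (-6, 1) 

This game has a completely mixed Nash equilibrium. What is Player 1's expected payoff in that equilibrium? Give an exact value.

First find y, the probability Player 2 plays H, from Player 1's indifference between H and L: −y = 4y − 6(1−y), giving y = 6/11.
Since Player 1 is indifferent in equilibrium, Player 1's expected payoff equals the payoff from either row against (6/11, 5/11). Using H: −(6/11) = -6/11.

-6/11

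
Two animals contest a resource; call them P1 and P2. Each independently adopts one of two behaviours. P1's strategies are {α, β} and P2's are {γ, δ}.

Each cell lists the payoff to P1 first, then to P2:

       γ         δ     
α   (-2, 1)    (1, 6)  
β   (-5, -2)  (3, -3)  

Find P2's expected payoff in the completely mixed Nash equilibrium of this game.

First find x, the probability P1 plays α, from P2's indifference between γ and δ: x − 2(1−x) = 6x − 3(1−x), giving x = 1/6.
Since P2 is indifferent in equilibrium, P2's expected payoff equals the payoff from either column against (1/6, 5/6). Using γ: (1/6) − 2(5/6) = -3/2.

-3/2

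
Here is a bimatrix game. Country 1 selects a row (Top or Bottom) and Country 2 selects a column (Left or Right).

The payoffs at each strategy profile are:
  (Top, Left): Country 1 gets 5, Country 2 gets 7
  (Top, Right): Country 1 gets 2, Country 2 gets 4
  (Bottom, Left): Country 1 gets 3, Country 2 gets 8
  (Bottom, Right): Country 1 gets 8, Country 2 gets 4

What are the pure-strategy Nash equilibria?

(Top, Left)

(Top, Left): Country 1 gets 5 ≥ 3 from Bottom, and Country 2 gets 7 ≥ 4 from Right — Nash equilibrium.
(Top, Right): Country 1 prefers Bottom (8 > 2); Country 2 prefers Left (7 > 4) — not an equilibrium.
(Bottom, Left): Country 1 prefers Top (5 > 3) — not an equilibrium.
(Bottom, Right): Country 2 prefers Left (8 > 4) — not an equilibrium.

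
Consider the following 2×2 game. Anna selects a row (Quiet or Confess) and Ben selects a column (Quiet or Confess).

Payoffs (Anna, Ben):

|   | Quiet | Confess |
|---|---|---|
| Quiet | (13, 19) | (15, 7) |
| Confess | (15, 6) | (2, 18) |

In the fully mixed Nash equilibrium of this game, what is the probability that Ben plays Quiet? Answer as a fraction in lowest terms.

13/15

Let y be the probability that Ben plays Quiet. In a completely mixed equilibrium, Anna must be indifferent between Quiet and Confess.
Anna's expected payoff from Quiet is 13y + 15(1−y); from Confess it is 15y + 2(1−y).
Setting these equal: −2y + 15 = 13y + 2, so y = 13/15.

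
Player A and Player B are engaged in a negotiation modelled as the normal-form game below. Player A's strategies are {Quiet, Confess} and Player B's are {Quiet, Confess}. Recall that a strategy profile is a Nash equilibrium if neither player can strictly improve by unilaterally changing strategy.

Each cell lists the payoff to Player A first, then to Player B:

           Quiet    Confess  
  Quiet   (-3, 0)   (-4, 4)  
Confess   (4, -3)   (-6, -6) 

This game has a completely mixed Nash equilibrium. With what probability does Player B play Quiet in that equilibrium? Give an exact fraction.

Let c be the probability that Player B plays Quiet. In a completely mixed equilibrium, Player A must be indifferent between Quiet and Confess.
Player A's expected payoff from Quiet is −3c − 4(1−c); from Confess it is 4c − 6(1−c).
Setting these equal: c − 4 = 10c − 6, so c = 2/9.

2/9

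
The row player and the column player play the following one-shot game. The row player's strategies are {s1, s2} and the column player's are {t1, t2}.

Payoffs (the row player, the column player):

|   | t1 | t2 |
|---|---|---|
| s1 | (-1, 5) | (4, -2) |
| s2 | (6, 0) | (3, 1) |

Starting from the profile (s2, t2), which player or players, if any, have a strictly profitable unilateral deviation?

The row player

The row player at (s2, t2) earns 3; deviating to s1 yields 4 — a strict improvement.
The column player earns 1; deviating to t1 yields 0 — not better.
Only the row player has a strictly profitable deviation.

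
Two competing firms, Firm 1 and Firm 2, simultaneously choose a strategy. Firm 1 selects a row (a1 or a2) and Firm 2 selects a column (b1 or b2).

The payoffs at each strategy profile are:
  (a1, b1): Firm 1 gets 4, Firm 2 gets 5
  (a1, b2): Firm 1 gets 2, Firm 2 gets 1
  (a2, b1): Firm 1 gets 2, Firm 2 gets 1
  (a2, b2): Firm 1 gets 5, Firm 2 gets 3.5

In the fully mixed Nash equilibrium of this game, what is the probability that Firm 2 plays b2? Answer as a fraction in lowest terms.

2/5

Let q be the probability that Firm 2 plays b1. In a completely mixed equilibrium, Firm 1 must be indifferent between a1 and a2.
Firm 1's expected payoff from a1 is 4q + 2(1−q); from a2 it is 2q + 5(1−q).
Setting these equal: 2q + 2 = −3q + 5, so q = 3/5.
Therefore Firm 2 plays b2 with probability 1 − 3/5 = 2/5.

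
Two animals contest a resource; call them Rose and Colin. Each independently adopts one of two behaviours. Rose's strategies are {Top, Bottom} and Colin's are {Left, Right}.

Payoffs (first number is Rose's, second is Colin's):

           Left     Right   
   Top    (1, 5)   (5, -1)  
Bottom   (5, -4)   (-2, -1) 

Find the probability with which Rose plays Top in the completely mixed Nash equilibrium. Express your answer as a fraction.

1/3

Let x be the probability that Rose plays Top. In a completely mixed equilibrium, Colin must be indifferent between Left and Right.
Colin's expected payoff from Left is 5x − 4(1−x); from Right it is −x − (1−x).
Setting these equal: 9x − 4 = -1, so x = 1/3.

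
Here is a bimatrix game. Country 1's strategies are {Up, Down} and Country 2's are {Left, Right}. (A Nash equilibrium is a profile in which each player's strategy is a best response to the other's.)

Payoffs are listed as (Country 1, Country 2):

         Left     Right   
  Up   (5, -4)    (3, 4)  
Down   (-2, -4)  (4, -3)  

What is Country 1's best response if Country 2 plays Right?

Against Right, Country 1 earns 3 from Up and 4 from Down.
So Down is the best response.

Down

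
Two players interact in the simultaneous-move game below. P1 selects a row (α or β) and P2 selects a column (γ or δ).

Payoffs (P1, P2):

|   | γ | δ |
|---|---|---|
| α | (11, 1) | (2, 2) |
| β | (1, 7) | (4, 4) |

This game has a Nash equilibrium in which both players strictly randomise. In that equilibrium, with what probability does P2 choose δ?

Let c be the probability that P2 plays γ. In a completely mixed equilibrium, P1 must be indifferent between α and β.
P1's expected payoff from α is 11c + 2(1−c); from β it is c + 4(1−c).
Setting these equal: 9c + 2 = −3c + 4, so c = 1/6.
Therefore P2 plays δ with probability 1 − 1/6 = 5/6.

5/6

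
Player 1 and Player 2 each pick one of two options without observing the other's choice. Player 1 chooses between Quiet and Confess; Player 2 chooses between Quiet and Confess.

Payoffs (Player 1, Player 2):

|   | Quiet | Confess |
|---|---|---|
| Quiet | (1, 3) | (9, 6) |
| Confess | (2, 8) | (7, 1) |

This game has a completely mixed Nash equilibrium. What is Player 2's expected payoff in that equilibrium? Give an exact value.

9/2

First find p, the probability Player 1 plays Quiet, from Player 2's indifference between Quiet and Confess: 3p + 8(1−p) = 6p + (1−p), giving p = 7/10.
Since Player 2 is indifferent in equilibrium, Player 2's expected payoff equals the payoff from either column against (7/10, 3/10). Using Quiet: 3(7/10) + 8(3/10) = 9/2.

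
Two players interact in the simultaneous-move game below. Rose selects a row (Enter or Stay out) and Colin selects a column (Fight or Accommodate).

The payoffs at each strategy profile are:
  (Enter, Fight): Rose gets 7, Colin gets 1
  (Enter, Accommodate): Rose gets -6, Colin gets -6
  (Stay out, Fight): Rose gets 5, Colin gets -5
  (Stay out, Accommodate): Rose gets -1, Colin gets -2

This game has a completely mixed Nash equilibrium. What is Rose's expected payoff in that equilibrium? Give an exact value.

23/7

First find q, the probability Colin plays Fight, from Rose's indifference between Enter and Stay out: 7q − 6(1−q) = 5q − (1−q), giving q = 5/7.
Since Rose is indifferent in equilibrium, Rose's expected payoff equals the payoff from either row against (5/7, 2/7). Using Enter: 7(5/7) − 6(2/7) = 23/7.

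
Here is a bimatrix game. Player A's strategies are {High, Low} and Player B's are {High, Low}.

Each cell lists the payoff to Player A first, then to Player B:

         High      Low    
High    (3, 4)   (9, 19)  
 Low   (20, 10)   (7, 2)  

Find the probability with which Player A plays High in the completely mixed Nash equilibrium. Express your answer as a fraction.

Let x be the probability that Player A plays High. In a completely mixed equilibrium, Player B must be indifferent between High and Low.
Player B's expected payoff from High is 4x + 10(1−x); from Low it is 19x + 2(1−x).
Setting these equal: −6x + 10 = 17x + 2, so x = 8/23.

8/23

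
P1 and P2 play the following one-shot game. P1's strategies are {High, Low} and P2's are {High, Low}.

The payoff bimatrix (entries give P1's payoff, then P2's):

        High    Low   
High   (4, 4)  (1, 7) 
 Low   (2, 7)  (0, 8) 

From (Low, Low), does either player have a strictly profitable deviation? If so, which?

P1 at (Low, Low) earns 0; deviating to High yields 1 — a strict improvement.
P2 earns 8; deviating to High yields 7 — not better.
Only P1 has a strictly profitable deviation.

P1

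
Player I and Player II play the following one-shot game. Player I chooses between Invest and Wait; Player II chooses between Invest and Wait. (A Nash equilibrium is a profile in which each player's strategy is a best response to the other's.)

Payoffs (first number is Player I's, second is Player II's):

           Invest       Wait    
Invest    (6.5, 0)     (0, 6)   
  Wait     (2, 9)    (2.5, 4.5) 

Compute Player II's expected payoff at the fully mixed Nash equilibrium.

36/7

First find x, the probability Player I plays Invest, from Player II's indifference between Invest and Wait: 9(1−x) = 6x + 4.5(1−x), giving x = 3/7.
Since Player II is indifferent in equilibrium, Player II's expected payoff equals the payoff from either column against (3/7, 4/7). Using Invest: 9(4/7) = 36/7.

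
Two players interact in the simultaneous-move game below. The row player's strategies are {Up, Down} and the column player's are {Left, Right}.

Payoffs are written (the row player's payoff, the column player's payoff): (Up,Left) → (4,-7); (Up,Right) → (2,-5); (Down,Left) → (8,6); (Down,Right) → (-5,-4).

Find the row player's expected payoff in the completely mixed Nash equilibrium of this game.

First find q, the probability the column player plays Left, from the row player's indifference between Up and Down: 4q + 2(1−q) = 8q − 5(1−q), giving q = 7/11.
Since the row player is indifferent in equilibrium, the row player's expected payoff equals the payoff from either row against (7/11, 4/11). Using Up: 4(7/11) + 2(4/11) = 36/11.

36/11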